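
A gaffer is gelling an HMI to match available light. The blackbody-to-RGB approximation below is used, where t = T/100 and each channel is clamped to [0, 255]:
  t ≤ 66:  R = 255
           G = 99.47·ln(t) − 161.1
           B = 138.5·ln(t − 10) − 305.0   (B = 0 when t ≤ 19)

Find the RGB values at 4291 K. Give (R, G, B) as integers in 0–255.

(255, 213, 179)

t = 4291/100 = 42.91; the t ≤ 66 branch applies.
R = 255 by definition for t ≤ 66.
G = 99.47·ln 42.91 − 161.1 = 99.47·3.7591 − 161.1 = 212.818.
B = 138.5·ln(42.91 − 10) − 305.0 = 138.5·ln 32.91 − 305.0 = 138.5·3.4938 − 305.0 = 178.888.
Rounded: (255, 213, 179).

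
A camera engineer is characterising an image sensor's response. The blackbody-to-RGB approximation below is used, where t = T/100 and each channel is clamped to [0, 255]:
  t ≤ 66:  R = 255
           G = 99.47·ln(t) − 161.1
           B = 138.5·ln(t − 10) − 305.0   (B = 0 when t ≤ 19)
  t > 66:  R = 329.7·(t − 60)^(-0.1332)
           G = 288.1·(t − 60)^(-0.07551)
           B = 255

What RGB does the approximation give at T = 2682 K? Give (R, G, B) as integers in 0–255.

t = 2682/100 = 26.82; the t ≤ 66 branch applies.
R = 255 by definition for t ≤ 66.
G = 99.47·ln 26.82 − 161.1 = 99.47·3.2891 − 161.1 = 166.072.
B = 138.5·ln(26.82 − 10) − 305.0 = 138.5·ln 16.82 − 305.0 = 138.5·2.8226 − 305.0 = 85.926.
Rounded: (255, 166, 86).

(255, 166, 86)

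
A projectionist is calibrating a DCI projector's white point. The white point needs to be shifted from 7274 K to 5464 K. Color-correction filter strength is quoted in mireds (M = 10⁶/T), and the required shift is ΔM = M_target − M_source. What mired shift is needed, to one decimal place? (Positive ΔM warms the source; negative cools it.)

+45.5 mireds

M_source = 10⁶/7274 = 137.476; M_target = 10⁶/5464 = 183.016.
ΔM = 183.016 − 137.476 = 45.540 → +45.5 mireds, a warming shift.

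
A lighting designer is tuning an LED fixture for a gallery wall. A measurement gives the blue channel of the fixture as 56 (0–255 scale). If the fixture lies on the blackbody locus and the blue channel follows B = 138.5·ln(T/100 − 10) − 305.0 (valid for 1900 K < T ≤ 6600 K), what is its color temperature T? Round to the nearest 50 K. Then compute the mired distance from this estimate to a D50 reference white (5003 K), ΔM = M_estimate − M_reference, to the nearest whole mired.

ln(t − 10) = (56 + 305.0) / 138.5 = 2.6065.
t − 10 = e^2.6065 = 13.552, so t = 23.552.
T = 100·t = 2355 K → 2350 K to the nearest 50 K.
M_estimate = 10⁶/2350 = 425.53; M_reference = 10⁶/5003 = 199.88.
ΔM = 425.53 − 199.88 = 225.65 → +226 mireds.

+226 mireds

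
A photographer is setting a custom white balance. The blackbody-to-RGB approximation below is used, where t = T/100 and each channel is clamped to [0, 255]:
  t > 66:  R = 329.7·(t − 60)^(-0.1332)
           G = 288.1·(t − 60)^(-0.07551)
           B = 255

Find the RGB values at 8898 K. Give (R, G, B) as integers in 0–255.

t = 8898/100 = 88.98; the t > 66 branch applies.
R = 329.7·(88.98 − 60)^(-0.1332) = 329.7·28.98^(-0.1332) = 329.7·0.63863 = 210.556.
G = 288.1·(88.98 − 60)^(-0.07551) = 288.1·28.98^(-0.07551) = 288.1·0.77553 = 223.429.
B = 255 by definition for t > 66.
Rounded: (211, 223, 255).

(211, 223, 255)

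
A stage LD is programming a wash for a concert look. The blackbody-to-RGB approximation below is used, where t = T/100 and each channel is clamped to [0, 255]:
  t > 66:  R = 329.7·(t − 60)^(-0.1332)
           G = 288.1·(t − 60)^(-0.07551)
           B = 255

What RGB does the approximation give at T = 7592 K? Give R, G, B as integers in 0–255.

t = 7592/100 = 75.92; the t > 66 branch applies.
R = 329.7·(75.92 − 60)^(-0.1332) = 329.7·15.92^(-0.1332) = 329.7·0.69167 = 228.045.
G = 288.1·(75.92 − 60)^(-0.07551) = 288.1·15.92^(-0.07551) = 288.1·0.81141 = 233.768.
B = 255 by definition for t > 66.
Rounded: (228, 234, 255).

R=228, G=234, B=255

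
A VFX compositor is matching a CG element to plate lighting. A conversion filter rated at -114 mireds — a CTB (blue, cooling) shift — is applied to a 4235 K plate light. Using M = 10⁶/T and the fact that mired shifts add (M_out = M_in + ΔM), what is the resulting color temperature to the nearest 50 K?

M_in = 10⁶/4235 = 236.13 mireds.
M_out = 236.13 + (-114) = 122.13 mireds.
T_out = 10⁶/122.13 = 8188.2 K → 8200 K.

8200 K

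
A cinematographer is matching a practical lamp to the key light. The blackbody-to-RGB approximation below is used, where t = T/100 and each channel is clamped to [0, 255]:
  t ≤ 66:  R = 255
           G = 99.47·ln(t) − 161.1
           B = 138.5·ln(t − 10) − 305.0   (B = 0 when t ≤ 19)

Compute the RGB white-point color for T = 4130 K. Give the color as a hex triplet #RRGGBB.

#FFD1AC

t = 4130/100 = 41.3; the t ≤ 66 branch applies.
R = 255 by definition for t ≤ 66.
G = 99.47·ln 41.3 − 161.1 = 99.47·3.7209 − 161.1 = 209.014.
B = 138.5·ln(41.3 − 10) − 305.0 = 138.5·ln 31.3 − 305.0 = 138.5·3.4436 − 305.0 = 171.941.
Rounded: (255, 209, 172).
In hex: #FFD1AC.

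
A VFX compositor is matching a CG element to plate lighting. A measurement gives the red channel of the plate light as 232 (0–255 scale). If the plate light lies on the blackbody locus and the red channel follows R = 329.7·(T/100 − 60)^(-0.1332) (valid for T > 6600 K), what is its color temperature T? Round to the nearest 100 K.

(t − 60)^(-0.1332) = 232/329.7 = 0.70367.
t − 60 = 0.70367^(1/-0.1332) = 0.70367^(-7.508) = 13.992, so t = 73.992.
T = 100·t = 7399 K → 7400 K to the nearest 100 K.

7400 K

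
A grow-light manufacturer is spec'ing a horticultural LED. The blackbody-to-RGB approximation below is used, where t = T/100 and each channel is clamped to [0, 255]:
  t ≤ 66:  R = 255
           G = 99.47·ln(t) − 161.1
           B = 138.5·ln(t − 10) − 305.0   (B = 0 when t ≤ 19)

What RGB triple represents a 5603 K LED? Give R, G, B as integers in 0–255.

R=255, G=239, B=225

t = 5603/100 = 56.03; the t ≤ 66 branch applies.
R = 255 by definition for t ≤ 66.
G = 99.47·ln 56.03 − 161.1 = 99.47·4.0259 − 161.1 = 239.355.
B = 138.5·ln(56.03 − 10) − 305.0 = 138.5·ln 46.03 − 305.0 = 138.5·3.8293 − 305.0 = 225.357.
Rounded: (255, 239, 225).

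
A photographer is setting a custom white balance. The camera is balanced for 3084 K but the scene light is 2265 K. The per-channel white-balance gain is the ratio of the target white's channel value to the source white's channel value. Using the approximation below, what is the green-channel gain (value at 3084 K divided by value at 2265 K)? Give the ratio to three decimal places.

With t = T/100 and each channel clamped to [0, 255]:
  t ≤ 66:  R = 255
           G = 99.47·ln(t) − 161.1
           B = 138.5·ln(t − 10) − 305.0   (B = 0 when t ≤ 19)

At 2265 K (t = 22.65):
  G = 99.47·ln 22.65 − 161.1 = 99.47·3.1202 − 161.1 = 149.262.
At 3084 K (t = 30.84):
  G = 99.47·ln 30.84 − 161.1 = 99.47·3.4288 − 161.1 = 179.964.
Gain = 179.964 / 149.262 = 1.2057 → 1.206.

1.206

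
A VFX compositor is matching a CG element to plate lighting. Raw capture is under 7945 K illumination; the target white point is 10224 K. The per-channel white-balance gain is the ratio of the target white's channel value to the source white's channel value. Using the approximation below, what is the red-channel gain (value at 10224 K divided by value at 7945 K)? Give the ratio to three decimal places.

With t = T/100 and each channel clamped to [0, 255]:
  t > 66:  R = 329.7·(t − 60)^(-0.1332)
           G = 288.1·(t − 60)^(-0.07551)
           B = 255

0.902

At 7945 K (t = 79.45):
  R = 329.7·(79.45 − 60)^(-0.1332) = 329.7·19.45^(-0.1332) = 329.7·0.67347 = 222.042.
At 10224 K (t = 102.24):
  R = 329.7·(102.24 − 60)^(-0.1332) = 329.7·42.24^(-0.1332) = 329.7·0.60737 = 200.250.
Gain = 200.250 / 222.042 = 0.9019 → 0.902.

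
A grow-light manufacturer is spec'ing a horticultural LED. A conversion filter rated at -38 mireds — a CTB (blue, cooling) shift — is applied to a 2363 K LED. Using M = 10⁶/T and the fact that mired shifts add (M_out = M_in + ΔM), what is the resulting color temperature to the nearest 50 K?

M_in = 10⁶/2363 = 423.19 mireds.
M_out = 423.19 + (-38) = 385.19 mireds.
T_out = 10⁶/385.19 = 2596.1 K → 2600 K.

2600 K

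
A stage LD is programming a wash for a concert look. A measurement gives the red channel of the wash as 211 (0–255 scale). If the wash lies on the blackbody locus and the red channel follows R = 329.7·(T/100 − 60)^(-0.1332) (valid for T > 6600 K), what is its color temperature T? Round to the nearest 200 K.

(t − 60)^(-0.1332) = 211/329.7 = 0.63998.
t − 60 = 0.63998^(1/-0.1332) = 0.63998^(-7.508) = 28.525, so t = 88.525.
T = 100·t = 8853 K → 8800 K to the nearest 200 K.

8800 K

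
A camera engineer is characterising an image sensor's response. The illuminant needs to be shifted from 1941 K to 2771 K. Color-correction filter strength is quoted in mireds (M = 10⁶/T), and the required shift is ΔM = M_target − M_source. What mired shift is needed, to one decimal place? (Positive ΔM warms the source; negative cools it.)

-154.3 mireds

M_source = 10⁶/1941 = 515.198; M_target = 10⁶/2771 = 360.881.
ΔM = 360.881 − 515.198 = -154.318 → -154.3 mireds, a cooling shift.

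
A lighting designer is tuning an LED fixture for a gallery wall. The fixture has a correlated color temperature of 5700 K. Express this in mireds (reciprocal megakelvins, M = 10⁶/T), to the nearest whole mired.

M = 10⁶ / 5700 = 175.439 → 175 mireds.

175 mireds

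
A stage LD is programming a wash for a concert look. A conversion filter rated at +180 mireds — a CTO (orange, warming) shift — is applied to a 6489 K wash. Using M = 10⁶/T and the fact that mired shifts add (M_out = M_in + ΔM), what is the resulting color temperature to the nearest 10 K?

M_in = 10⁶/6489 = 154.11 mireds.
M_out = 154.11 + (+180) = 334.11 mireds.
T_out = 10⁶/334.11 = 2993.1 K → 2990 K.

2990 K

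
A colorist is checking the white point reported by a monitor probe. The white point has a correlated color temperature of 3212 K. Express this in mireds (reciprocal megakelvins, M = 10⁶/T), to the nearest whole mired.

M = 10⁶ / 3212 = 311.333 → 311 mireds.

311 mireds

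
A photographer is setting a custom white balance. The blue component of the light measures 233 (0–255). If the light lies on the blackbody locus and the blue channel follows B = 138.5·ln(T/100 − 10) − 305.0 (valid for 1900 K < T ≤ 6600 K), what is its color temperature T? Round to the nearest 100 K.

5900 K

ln(t − 10) = (233 + 305.0) / 138.5 = 3.8845.
t − 10 = e^3.8845 = 48.641, so t = 58.641.
T = 100·t = 5864 K → 5900 K to the nearest 100 K.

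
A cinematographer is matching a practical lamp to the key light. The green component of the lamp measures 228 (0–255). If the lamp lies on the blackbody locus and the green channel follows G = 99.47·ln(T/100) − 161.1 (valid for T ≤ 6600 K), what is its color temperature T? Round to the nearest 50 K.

5000 K

ln t = (228 + 161.1) / 99.47 = 3.9117.
t = e^3.9117 = 49.985.
T = 100·t = 4999 K → 5000 K to the nearest 50 K.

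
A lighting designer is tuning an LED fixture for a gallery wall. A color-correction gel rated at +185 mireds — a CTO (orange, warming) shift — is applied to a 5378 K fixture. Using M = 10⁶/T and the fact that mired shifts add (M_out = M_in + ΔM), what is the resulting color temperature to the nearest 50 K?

M_in = 10⁶/5378 = 185.94 mireds.
M_out = 185.94 + (+185) = 370.94 mireds.
T_out = 10⁶/370.94 = 2695.8 K → 2700 K.

2700 K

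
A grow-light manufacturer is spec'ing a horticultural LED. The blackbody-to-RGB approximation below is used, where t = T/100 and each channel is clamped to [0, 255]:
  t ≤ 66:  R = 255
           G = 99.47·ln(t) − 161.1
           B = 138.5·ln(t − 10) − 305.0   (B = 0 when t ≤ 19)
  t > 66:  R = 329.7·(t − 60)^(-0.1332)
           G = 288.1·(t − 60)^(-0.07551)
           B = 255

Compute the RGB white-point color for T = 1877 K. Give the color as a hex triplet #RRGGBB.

t = 1877/100 = 18.77; the t ≤ 66 branch applies.
R = 255 by definition for t ≤ 66.
G = 99.47·ln 18.77 − 161.1 = 99.47·2.9323 − 161.1 = 130.572.
t = 18.77 ≤ 19, so B = 0.
Rounded: (255, 131, 0).
In hex: #FF8300.

#FF8300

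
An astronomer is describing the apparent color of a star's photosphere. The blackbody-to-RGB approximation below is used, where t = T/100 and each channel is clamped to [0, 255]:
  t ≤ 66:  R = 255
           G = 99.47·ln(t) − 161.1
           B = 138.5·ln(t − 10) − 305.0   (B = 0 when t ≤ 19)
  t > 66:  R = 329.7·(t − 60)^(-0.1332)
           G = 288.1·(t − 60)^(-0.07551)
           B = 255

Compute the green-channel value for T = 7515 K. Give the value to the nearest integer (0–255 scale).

235

t = 7515/100 = 75.15; the t > 66 branch applies.
G = 288.1·(75.15 − 60)^(-0.07551) = 288.1·15.15^(-0.07551) = 288.1·0.81445 = 234.644.
Rounded: 235.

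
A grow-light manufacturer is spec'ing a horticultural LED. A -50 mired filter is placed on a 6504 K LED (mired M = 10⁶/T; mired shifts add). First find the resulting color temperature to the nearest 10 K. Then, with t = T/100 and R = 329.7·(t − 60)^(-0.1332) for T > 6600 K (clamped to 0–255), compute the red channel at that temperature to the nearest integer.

204

M_in = 10⁶/6504 = 153.75; M_out = 153.75 + (-50) = 103.75.
T_out = 10⁶/103.75 = 9638.4 K → 9640 K; t = 96.4.
R = 329.7·(96.4 − 60)^(-0.1332) = 329.7·36.4^(-0.1332) = 329.7·0.61953 = 204.259.
Rounded: 204.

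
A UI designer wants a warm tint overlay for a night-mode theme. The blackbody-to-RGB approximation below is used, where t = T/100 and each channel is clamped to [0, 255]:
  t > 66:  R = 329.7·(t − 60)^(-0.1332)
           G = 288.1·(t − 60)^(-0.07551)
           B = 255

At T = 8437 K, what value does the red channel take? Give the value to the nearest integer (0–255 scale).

215

t = 8437/100 = 84.37; the t > 66 branch applies.
R = 329.7·(84.37 − 60)^(-0.1332) = 329.7·24.37^(-0.1332) = 329.7·0.65354 = 215.471.
Rounded: 215.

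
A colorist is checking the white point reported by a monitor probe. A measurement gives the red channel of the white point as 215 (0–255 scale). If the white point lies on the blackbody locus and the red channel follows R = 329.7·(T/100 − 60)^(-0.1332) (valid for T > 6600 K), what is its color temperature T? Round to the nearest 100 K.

8500 K

(t − 60)^(-0.1332) = 215/329.7 = 0.65211.
t − 60 = 0.65211^(1/-0.1332) = 0.65211^(-7.508) = 24.774, so t = 84.774.
T = 100·t = 8477 K → 8500 K to the nearest 100 K.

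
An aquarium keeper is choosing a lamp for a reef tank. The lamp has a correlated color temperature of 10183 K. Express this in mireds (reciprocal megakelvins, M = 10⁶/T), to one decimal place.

M = 10⁶ / 10183 = 98.203 → 98.2 mireds.

98.2 mireds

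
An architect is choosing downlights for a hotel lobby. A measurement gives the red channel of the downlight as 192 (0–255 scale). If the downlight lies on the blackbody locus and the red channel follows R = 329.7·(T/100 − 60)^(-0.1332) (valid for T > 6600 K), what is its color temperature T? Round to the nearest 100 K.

(t − 60)^(-0.1332) = 192/329.7 = 0.58235.
t − 60 = 0.58235^(1/-0.1332) = 0.58235^(-7.508) = 57.929, so t = 117.929.
T = 100·t = 11793 K → 11800 K to the nearest 100 K.

11800 K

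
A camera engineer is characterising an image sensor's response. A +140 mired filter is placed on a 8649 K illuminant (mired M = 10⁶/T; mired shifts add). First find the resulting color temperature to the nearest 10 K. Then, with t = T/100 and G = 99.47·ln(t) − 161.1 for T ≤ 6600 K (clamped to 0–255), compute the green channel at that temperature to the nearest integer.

204

M_in = 10⁶/8649 = 115.62; M_out = 115.62 + (+140) = 255.62.
T_out = 10⁶/255.62 = 3912.1 K → 3910 K; t = 39.1.
G = 99.47·ln 39.1 − 161.1 = 99.47·3.6661 − 161.1 = 203.569.
Rounded: 204.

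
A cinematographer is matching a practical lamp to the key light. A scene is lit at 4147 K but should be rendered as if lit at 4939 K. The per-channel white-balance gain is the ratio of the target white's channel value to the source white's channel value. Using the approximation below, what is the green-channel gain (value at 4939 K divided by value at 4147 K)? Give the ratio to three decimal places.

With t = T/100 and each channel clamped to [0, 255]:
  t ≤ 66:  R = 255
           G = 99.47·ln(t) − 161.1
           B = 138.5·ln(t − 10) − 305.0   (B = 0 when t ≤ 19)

At 4147 K (t = 41.47):
  G = 99.47·ln 41.47 − 161.1 = 99.47·3.7250 − 161.1 = 209.423.
At 4939 K (t = 49.39):
  G = 99.47·ln 49.39 − 161.1 = 99.47·3.8997 − 161.1 = 226.808.
Gain = 226.808 / 209.423 = 1.0830 → 1.083.

1.083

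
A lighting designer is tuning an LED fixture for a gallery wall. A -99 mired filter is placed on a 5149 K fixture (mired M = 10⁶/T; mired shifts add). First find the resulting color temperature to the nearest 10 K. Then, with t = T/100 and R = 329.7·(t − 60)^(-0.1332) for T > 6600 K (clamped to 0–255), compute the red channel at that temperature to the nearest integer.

199

M_in = 10⁶/5149 = 194.21; M_out = 194.21 + (-99) = 95.21.
T_out = 10⁶/95.21 = 10502.8 K → 10500 K; t = 105.
R = 329.7·(105 − 60)^(-0.1332) = 329.7·45^(-0.1332) = 329.7·0.60227 = 198.569.
Rounded: 199.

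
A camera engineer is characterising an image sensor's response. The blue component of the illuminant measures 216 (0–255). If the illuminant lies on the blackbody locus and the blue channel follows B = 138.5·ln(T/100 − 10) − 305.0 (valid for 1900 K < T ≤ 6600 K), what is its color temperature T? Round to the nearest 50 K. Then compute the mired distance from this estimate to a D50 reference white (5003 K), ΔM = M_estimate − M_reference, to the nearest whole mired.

ln(t − 10) = (216 + 305.0) / 138.5 = 3.7617.
t − 10 = e^3.7617 = 43.023, so t = 53.023.
T = 100·t = 5302 K → 5300 K to the nearest 50 K.
M_estimate = 10⁶/5300 = 188.68; M_reference = 10⁶/5003 = 199.88.
ΔM = 188.68 − 199.88 = -11.20 → -11 mireds.

-11 mireds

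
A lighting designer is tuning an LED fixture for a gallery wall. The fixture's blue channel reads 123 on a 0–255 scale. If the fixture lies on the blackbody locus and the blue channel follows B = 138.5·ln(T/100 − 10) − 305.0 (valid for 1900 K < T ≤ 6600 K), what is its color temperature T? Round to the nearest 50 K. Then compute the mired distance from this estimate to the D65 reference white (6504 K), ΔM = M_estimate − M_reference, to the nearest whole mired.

ln(t − 10) = (123 + 305.0) / 138.5 = 3.0903.
t − 10 = e^3.0903 = 21.983, so t = 31.983.
T = 100·t = 3198 K → 3200 K to the nearest 50 K.
M_estimate = 10⁶/3200 = 312.50; M_reference = 10⁶/6504 = 153.75.
ΔM = 312.50 − 153.75 = 158.75 → +159 mireds.

+159 mireds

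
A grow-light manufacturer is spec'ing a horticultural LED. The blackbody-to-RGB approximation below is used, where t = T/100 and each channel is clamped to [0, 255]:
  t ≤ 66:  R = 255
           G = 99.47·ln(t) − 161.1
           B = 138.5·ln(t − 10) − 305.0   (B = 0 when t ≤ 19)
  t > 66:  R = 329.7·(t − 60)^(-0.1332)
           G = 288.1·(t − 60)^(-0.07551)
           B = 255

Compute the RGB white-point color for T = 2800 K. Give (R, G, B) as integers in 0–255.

t = 2800/100 = 28; the t ≤ 66 branch applies.
R = 255 by definition for t ≤ 66.
G = 99.47·ln 28 − 161.1 = 99.47·3.3322 − 161.1 = 170.354.
B = 138.5·ln(28 − 10) − 305.0 = 138.5·ln 18 − 305.0 = 138.5·2.8904 − 305.0 = 95.316.
Rounded: (255, 170, 95).

(255, 170, 95)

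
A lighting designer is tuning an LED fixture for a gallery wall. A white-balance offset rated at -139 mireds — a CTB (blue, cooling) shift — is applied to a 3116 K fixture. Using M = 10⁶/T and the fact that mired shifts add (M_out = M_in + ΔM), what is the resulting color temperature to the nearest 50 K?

M_in = 10⁶/3116 = 320.92 mireds.
M_out = 320.92 + (-139) = 181.92 mireds.
T_out = 10⁶/181.92 = 5496.8 K → 5500 K.

5500 K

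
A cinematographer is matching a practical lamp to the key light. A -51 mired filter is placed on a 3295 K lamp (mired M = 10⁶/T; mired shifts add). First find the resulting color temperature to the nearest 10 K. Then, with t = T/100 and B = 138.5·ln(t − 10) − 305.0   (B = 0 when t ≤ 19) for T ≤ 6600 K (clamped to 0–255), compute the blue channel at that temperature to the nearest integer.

164

M_in = 10⁶/3295 = 303.49; M_out = 303.49 + (-51) = 252.49.
T_out = 10⁶/252.49 = 3960.6 K → 3960 K; t = 39.6.
B = 138.5·ln(39.6 − 10) − 305.0 = 138.5·ln 29.6 − 305.0 = 138.5·3.3878 − 305.0 = 164.207.
Rounded: 164.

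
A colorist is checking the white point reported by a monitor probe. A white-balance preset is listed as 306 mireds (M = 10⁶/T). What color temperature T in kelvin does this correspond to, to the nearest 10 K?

3270 K

T = 10⁶ / 306 = 3267.97 K → 3270 K.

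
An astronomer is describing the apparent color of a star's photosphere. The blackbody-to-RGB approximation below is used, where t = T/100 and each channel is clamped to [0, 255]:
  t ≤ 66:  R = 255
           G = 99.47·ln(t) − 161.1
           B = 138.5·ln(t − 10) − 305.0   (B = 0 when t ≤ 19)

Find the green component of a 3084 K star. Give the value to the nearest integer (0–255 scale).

t = 3084/100 = 30.84; the t ≤ 66 branch applies.
G = 99.47·ln 30.84 − 161.1 = 99.47·3.4288 − 161.1 = 179.964.
Rounded: 180.

180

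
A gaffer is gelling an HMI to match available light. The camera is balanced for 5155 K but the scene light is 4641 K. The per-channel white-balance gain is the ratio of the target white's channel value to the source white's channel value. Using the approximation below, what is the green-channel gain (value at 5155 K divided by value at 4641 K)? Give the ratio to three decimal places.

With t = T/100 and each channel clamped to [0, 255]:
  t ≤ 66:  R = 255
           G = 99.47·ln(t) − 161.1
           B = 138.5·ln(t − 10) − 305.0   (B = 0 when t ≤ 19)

1.047

At 4641 K (t = 46.41):
  G = 99.47·ln 46.41 − 161.1 = 99.47·3.8375 − 161.1 = 220.618.
At 5155 K (t = 51.55):
  G = 99.47·ln 51.55 − 161.1 = 99.47·3.9426 − 161.1 = 231.066.
Gain = 231.066 / 220.618 = 1.0474 → 1.047.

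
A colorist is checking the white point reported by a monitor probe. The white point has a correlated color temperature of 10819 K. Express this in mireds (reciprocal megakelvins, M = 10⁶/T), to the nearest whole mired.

M = 10⁶ / 10819 = 92.430 → 92 mireds.

92 mireds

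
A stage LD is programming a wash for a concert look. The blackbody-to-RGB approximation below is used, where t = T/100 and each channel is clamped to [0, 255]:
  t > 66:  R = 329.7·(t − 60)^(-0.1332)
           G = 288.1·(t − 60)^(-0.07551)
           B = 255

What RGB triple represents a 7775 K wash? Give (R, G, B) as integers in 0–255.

(225, 232, 255)

t = 7775/100 = 77.75; the t > 66 branch applies.
R = 329.7·(77.75 − 60)^(-0.1332) = 329.7·17.75^(-0.1332) = 329.7·0.68172 = 224.763.
G = 288.1·(77.75 − 60)^(-0.07551) = 288.1·17.75^(-0.07551) = 288.1·0.80477 = 231.855.
B = 255 by definition for t > 66.
Rounded: (225, 232, 255).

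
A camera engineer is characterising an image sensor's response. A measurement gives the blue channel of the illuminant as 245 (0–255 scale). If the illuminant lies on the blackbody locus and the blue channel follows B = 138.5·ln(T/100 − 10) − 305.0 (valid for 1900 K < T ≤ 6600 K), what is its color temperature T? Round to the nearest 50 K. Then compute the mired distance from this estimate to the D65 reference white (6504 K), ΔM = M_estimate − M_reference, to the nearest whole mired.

+5 mireds

ln(t − 10) = (245 + 305.0) / 138.5 = 3.9711.
t − 10 = e^3.9711 = 53.044, so t = 63.044.
T = 100·t = 6304 K → 6300 K to the nearest 50 K.
M_estimate = 10⁶/6300 = 158.73; M_reference = 10⁶/6504 = 153.75.
ΔM = 158.73 − 153.75 = 4.98 → +5 mireds.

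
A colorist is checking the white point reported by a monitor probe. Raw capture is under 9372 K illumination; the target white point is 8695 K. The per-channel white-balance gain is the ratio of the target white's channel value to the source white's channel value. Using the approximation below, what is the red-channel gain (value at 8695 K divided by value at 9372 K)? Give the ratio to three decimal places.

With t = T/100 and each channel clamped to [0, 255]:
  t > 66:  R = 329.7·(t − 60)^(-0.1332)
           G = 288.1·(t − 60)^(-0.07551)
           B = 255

At 9372 K (t = 93.72):
  R = 329.7·(93.72 − 60)^(-0.1332) = 329.7·33.72^(-0.1332) = 329.7·0.62587 = 206.350.
At 8695 K (t = 86.95):
  R = 329.7·(86.95 − 60)^(-0.1332) = 329.7·26.95^(-0.1332) = 329.7·0.64484 = 212.603.
Gain = 212.603 / 206.350 = 1.0303 → 1.030.

1.030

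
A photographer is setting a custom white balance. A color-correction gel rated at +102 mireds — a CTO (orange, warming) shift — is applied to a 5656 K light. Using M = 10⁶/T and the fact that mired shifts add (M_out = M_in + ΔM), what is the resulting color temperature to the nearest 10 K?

M_in = 10⁶/5656 = 176.80 mireds.
M_out = 176.80 + (+102) = 278.80 mireds.
T_out = 10⁶/278.80 = 3586.8 K → 3590 K.

3590 K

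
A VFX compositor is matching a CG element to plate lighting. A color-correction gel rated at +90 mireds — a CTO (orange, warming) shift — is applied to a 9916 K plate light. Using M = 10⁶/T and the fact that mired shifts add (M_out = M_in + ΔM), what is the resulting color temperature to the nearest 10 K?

M_in = 10⁶/9916 = 100.85 mireds.
M_out = 100.85 + (+90) = 190.85 mireds.
T_out = 10⁶/190.85 = 5239.8 K → 5240 K.

5240 K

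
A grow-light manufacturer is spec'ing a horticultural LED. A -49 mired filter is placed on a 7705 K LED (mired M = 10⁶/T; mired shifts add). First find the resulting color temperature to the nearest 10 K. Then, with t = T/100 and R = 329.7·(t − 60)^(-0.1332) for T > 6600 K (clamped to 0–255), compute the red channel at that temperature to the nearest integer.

M_in = 10⁶/7705 = 129.79; M_out = 129.79 + (-49) = 80.79.
T_out = 10⁶/80.79 = 12378.4 K → 12380 K; t = 123.8.
R = 329.7·(123.8 − 60)^(-0.1332) = 329.7·63.8^(-0.1332) = 329.7·0.57491 = 189.547.
Rounded: 190.

190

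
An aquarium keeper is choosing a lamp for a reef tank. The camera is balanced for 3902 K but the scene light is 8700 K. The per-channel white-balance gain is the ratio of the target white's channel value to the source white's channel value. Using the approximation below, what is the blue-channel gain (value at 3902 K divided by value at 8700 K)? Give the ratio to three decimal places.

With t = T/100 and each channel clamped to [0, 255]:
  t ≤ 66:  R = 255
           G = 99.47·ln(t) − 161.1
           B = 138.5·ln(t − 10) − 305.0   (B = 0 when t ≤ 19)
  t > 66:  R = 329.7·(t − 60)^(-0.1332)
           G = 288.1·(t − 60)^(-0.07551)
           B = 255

At 8700 K (t = 87):
  B = 255 by definition for t > 66.
At 3902 K (t = 39.02):
  B = 138.5·ln(39.02 − 10) − 305.0 = 138.5·ln 29.02 − 305.0 = 138.5·3.3680 − 305.0 = 161.466.
Gain = 161.466 / 255.000 = 0.6332 → 0.633.

0.633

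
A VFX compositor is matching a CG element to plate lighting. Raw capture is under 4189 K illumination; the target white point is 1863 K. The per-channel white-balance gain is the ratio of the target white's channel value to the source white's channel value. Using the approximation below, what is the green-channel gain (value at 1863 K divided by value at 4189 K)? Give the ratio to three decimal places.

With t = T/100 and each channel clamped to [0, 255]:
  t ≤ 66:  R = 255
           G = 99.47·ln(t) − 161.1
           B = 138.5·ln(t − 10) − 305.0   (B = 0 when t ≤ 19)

0.617

At 4189 K (t = 41.89):
  G = 99.47·ln 41.89 − 161.1 = 99.47·3.7350 − 161.1 = 210.425.
At 1863 K (t = 18.63):
  G = 99.47·ln 18.63 − 161.1 = 99.47·2.9248 − 161.1 = 129.827.
Gain = 129.827 / 210.425 = 0.6170 → 0.617.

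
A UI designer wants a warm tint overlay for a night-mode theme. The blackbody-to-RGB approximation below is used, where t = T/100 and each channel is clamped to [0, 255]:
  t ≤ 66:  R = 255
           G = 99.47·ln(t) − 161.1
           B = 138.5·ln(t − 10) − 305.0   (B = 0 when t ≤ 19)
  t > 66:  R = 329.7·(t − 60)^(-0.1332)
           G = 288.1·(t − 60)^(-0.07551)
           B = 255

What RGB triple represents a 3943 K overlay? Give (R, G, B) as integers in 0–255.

(255, 204, 163)

t = 3943/100 = 39.43; the t ≤ 66 branch applies.
R = 255 by definition for t ≤ 66.
G = 99.47·ln 39.43 − 161.1 = 99.47·3.6745 − 161.1 = 204.405.
B = 138.5·ln(39.43 − 10) − 305.0 = 138.5·ln 29.43 − 305.0 = 138.5·3.3820 − 305.0 = 163.409.
Rounded: (255, 204, 163).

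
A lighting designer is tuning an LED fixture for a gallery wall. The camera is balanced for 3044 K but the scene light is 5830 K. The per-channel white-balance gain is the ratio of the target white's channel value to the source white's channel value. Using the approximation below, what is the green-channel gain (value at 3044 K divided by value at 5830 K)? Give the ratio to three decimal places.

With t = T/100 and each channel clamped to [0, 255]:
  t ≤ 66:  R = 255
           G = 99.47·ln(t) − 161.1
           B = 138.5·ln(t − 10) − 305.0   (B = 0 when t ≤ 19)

At 5830 K (t = 58.3):
  G = 99.47·ln 58.3 − 161.1 = 99.47·4.0656 − 161.1 = 243.305.
At 3044 K (t = 30.44):
  G = 99.47·ln 30.44 − 161.1 = 99.47·3.4158 − 161.1 = 178.665.
Gain = 178.665 / 243.305 = 0.7343 → 0.734.

0.734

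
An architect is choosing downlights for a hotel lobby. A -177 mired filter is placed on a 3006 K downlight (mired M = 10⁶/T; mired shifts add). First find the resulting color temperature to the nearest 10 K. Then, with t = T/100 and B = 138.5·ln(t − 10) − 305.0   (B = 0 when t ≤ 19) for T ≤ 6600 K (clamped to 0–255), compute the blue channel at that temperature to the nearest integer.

248

M_in = 10⁶/3006 = 332.67; M_out = 332.67 + (-177) = 155.67.
T_out = 10⁶/155.67 = 6423.9 K → 6420 K; t = 64.2.
B = 138.5·ln(64.2 − 10) − 305.0 = 138.5·ln 54.2 − 305.0 = 138.5·3.9927 − 305.0 = 247.986.
Rounded: 248.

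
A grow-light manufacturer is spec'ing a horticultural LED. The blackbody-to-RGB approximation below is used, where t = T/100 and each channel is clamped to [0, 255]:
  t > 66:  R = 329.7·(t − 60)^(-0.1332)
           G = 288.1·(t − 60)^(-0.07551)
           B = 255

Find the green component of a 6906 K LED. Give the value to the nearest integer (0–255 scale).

244

t = 6906/100 = 69.06; the t > 66 branch applies.
G = 288.1·(69.06 − 60)^(-0.07551) = 288.1·9.06^(-0.07551) = 288.1·0.84670 = 243.933.
Rounded: 244.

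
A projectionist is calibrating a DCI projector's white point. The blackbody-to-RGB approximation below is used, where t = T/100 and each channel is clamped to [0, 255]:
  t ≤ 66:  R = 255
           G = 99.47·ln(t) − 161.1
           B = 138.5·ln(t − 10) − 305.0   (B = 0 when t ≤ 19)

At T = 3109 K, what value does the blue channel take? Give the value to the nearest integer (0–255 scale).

117

t = 3109/100 = 31.09; the t ≤ 66 branch applies.
B = 138.5·ln(31.09 − 10) − 305.0 = 138.5·ln 21.09 − 305.0 = 138.5·3.0488 − 305.0 = 117.259.
Rounded: 117.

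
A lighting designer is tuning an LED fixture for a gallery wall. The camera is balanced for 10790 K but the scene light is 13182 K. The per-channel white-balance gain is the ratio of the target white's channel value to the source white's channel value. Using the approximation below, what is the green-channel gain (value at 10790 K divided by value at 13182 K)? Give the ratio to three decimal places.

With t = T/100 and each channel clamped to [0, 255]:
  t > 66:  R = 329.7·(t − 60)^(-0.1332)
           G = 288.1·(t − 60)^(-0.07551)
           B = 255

1.031

At 13182 K (t = 131.82):
  G = 288.1·(131.82 − 60)^(-0.07551) = 288.1·71.82^(-0.07551) = 288.1·0.72416 = 208.631.
At 10790 K (t = 107.9):
  G = 288.1·(107.9 − 60)^(-0.07551) = 288.1·47.9^(-0.07551) = 288.1·0.74665 = 215.110.
Gain = 215.110 / 208.631 = 1.0311 → 1.031.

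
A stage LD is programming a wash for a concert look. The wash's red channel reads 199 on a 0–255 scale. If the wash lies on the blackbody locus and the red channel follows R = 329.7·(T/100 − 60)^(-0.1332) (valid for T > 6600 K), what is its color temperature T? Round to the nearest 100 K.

(t − 60)^(-0.1332) = 199/329.7 = 0.60358.
t − 60 = 0.60358^(1/-0.1332) = 0.60358^(-7.508) = 44.273, so t = 104.273.
T = 100·t = 10427 K → 10400 K to the nearest 100 K.

10400 K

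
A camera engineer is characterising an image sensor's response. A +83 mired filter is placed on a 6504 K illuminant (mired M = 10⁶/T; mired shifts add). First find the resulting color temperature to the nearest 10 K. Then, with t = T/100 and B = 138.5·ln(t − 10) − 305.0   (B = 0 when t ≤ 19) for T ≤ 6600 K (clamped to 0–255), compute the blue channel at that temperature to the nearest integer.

176

M_in = 10⁶/6504 = 153.75; M_out = 153.75 + (+83) = 236.75.
T_out = 10⁶/236.75 = 4223.8 K → 4220 K; t = 42.2.
B = 138.5·ln(42.2 − 10) − 305.0 = 138.5·ln 32.2 − 305.0 = 138.5·3.4720 − 305.0 = 175.867.
Rounded: 176.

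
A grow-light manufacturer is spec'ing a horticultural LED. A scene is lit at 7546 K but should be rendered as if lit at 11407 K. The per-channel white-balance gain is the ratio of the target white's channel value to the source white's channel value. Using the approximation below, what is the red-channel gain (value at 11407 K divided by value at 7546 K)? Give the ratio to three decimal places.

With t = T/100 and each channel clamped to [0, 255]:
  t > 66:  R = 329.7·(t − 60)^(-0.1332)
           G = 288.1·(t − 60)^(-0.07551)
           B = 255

At 7546 K (t = 75.46):
  R = 329.7·(75.46 − 60)^(-0.1332) = 329.7·15.46^(-0.1332) = 329.7·0.69438 = 228.937.
At 11407 K (t = 114.07):
  R = 329.7·(114.07 − 60)^(-0.1332) = 329.7·54.07^(-0.1332) = 329.7·0.58772 = 193.771.
Gain = 193.771 / 228.937 = 0.8464 → 0.846.

0.846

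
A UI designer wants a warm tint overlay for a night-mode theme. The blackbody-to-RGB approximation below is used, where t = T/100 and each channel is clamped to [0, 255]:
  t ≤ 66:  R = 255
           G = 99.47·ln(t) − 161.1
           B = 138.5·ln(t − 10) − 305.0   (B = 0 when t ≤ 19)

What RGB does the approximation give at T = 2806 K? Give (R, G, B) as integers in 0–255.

(255, 171, 96)

t = 2806/100 = 28.06; the t ≤ 66 branch applies.
R = 255 by definition for t ≤ 66.
G = 99.47·ln 28.06 − 161.1 = 99.47·3.3343 − 161.1 = 170.567.
B = 138.5·ln(28.06 − 10) − 305.0 = 138.5·ln 18.06 − 305.0 = 138.5·2.8937 − 305.0 = 95.777.
Rounded: (255, 171, 96).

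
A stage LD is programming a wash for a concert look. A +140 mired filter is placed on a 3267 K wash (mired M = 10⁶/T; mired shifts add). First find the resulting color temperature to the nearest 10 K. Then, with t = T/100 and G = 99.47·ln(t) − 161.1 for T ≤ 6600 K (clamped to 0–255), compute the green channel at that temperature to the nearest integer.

148

M_in = 10⁶/3267 = 306.09; M_out = 306.09 + (+140) = 446.09.
T_out = 10⁶/446.09 = 2241.7 K → 2240 K; t = 22.4.
G = 99.47·ln 22.4 − 161.1 = 99.47·3.1091 − 161.1 = 148.158.
Rounded: 148.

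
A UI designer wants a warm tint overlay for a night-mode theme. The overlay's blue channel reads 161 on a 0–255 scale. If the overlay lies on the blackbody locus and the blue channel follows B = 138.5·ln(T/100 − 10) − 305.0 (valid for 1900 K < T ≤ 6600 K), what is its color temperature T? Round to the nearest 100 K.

3900 K

ln(t − 10) = (161 + 305.0) / 138.5 = 3.3646.
t − 10 = e^3.3646 = 28.923, so t = 38.923.
T = 100·t = 3892 K → 3900 K to the nearest 100 K.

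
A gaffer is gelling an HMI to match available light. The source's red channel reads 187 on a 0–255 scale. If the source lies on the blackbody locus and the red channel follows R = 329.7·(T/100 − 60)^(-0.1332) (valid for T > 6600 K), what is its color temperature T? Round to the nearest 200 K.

13000 K

(t − 60)^(-0.1332) = 187/329.7 = 0.56718.
t − 60 = 0.56718^(1/-0.1332) = 0.56718^(-7.508) = 70.620, so t = 130.620.
T = 100·t = 13062 K → 13000 K to the nearest 200 K.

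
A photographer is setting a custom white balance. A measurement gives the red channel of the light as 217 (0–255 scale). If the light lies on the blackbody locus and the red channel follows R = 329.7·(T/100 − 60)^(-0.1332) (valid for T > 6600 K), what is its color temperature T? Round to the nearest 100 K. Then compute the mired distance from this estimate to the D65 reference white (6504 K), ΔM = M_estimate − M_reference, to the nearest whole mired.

-33 mireds

(t − 60)^(-0.1332) = 217/329.7 = 0.65817.
t − 60 = 0.65817^(1/-0.1332) = 0.65817^(-7.508) = 23.110, so t = 83.110.
T = 100·t = 8311 K → 8300 K to the nearest 100 K.
M_estimate = 10⁶/8300 = 120.48; M_reference = 10⁶/6504 = 153.75.
ΔM = 120.48 − 153.75 = -33.27 → -33 mireds.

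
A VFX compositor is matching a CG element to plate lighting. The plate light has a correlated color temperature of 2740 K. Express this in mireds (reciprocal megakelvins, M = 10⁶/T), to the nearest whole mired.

365 mireds

M = 10⁶ / 2740 = 364.964 → 365 mireds.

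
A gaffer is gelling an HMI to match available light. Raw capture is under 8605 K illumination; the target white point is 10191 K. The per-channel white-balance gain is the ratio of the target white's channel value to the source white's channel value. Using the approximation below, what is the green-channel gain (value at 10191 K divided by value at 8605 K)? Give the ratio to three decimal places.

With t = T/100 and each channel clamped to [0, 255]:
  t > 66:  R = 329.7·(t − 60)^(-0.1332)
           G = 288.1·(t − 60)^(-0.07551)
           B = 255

0.965

At 8605 K (t = 86.05):
  G = 288.1·(86.05 − 60)^(-0.07551) = 288.1·26.05^(-0.07551) = 288.1·0.78179 = 225.235.
At 10191 K (t = 101.91):
  G = 288.1·(101.91 − 60)^(-0.07551) = 288.1·41.91^(-0.07551) = 288.1·0.75422 = 217.291.
Gain = 217.291 / 225.235 = 0.9647 → 0.965.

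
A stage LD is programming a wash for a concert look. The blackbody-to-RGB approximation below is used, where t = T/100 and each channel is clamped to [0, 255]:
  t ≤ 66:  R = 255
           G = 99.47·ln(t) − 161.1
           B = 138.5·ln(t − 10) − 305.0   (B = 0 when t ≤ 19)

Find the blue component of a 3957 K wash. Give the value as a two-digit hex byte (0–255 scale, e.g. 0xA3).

0xA4

t = 3957/100 = 39.57; the t ≤ 66 branch applies.
B = 138.5·ln(39.57 − 10) − 305.0 = 138.5·ln 29.57 − 305.0 = 138.5·3.3868 − 305.0 = 164.066.
Rounded: 164; in hex, 0xA4.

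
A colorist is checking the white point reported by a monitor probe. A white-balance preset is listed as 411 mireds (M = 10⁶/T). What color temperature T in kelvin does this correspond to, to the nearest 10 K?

2430 K

T = 10⁶ / 411 = 2433.09 K → 2430 K.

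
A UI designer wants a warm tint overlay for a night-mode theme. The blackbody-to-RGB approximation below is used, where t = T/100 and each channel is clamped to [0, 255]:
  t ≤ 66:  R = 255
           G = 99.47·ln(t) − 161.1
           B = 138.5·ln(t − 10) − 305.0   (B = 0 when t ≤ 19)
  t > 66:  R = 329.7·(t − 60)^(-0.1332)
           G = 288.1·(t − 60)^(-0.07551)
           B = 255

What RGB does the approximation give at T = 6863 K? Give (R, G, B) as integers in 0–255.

t = 6863/100 = 68.63; the t > 66 branch applies.
R = 329.7·(68.63 − 60)^(-0.1332) = 329.7·8.63^(-0.1332) = 329.7·0.75045 = 247.424.
G = 288.1·(68.63 − 60)^(-0.07551) = 288.1·8.63^(-0.07551) = 288.1·0.84981 = 244.830.
B = 255 by definition for t > 66.
Rounded: (247, 245, 255).

(247, 245, 255)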